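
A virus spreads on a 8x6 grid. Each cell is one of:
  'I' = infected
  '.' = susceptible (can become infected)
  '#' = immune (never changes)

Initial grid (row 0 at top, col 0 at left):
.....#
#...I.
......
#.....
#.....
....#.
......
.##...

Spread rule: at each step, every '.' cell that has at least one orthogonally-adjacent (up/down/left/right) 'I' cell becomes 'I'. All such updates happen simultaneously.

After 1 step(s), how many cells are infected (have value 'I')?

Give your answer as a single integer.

Answer: 5

Derivation:
Step 0 (initial): 1 infected
Step 1: +4 new -> 5 infected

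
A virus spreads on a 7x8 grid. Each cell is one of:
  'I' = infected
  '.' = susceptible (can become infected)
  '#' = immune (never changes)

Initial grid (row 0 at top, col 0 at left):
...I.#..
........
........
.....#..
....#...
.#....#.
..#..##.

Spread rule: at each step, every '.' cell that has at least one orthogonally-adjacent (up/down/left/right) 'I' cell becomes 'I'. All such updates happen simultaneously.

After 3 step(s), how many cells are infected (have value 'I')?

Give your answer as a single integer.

Answer: 14

Derivation:
Step 0 (initial): 1 infected
Step 1: +3 new -> 4 infected
Step 2: +4 new -> 8 infected
Step 3: +6 new -> 14 infected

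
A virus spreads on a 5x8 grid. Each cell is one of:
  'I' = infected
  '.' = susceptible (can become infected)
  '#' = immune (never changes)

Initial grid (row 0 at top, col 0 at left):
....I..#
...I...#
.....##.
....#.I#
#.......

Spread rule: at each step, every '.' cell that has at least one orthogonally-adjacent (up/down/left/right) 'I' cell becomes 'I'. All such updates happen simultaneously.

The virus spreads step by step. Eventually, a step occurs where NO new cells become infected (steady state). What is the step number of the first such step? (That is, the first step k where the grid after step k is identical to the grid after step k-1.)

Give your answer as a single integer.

Answer: 6

Derivation:
Step 0 (initial): 3 infected
Step 1: +7 new -> 10 infected
Step 2: +9 new -> 19 infected
Step 3: +7 new -> 26 infected
Step 4: +4 new -> 30 infected
Step 5: +2 new -> 32 infected
Step 6: +0 new -> 32 infected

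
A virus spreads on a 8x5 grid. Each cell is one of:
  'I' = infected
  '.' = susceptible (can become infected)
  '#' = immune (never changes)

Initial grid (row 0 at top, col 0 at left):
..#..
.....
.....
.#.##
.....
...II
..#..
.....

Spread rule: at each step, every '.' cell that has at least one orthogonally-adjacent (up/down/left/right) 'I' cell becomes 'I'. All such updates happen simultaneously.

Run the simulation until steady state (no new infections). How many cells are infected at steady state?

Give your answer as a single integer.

Answer: 35

Derivation:
Step 0 (initial): 2 infected
Step 1: +5 new -> 7 infected
Step 2: +4 new -> 11 infected
Step 3: +5 new -> 16 infected
Step 4: +4 new -> 20 infected
Step 5: +5 new -> 25 infected
Step 6: +4 new -> 29 infected
Step 7: +4 new -> 33 infected
Step 8: +2 new -> 35 infected
Step 9: +0 new -> 35 infected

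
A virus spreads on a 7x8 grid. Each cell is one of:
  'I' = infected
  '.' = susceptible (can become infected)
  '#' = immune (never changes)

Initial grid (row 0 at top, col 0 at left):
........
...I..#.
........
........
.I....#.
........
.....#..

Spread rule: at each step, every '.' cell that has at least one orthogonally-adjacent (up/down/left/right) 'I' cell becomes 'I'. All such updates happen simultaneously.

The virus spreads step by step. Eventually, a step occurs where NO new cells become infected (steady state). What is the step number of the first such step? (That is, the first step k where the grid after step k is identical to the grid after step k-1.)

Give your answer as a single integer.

Step 0 (initial): 2 infected
Step 1: +8 new -> 10 infected
Step 2: +14 new -> 24 infected
Step 3: +10 new -> 34 infected
Step 4: +7 new -> 41 infected
Step 5: +5 new -> 46 infected
Step 6: +3 new -> 49 infected
Step 7: +3 new -> 52 infected
Step 8: +1 new -> 53 infected
Step 9: +0 new -> 53 infected

Answer: 9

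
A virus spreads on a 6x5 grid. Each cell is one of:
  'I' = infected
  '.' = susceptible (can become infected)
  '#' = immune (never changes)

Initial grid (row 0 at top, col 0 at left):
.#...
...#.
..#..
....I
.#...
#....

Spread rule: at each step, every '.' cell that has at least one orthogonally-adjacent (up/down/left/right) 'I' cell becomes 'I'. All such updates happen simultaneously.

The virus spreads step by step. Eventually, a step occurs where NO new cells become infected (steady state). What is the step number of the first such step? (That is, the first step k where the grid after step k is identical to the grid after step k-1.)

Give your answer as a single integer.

Step 0 (initial): 1 infected
Step 1: +3 new -> 4 infected
Step 2: +5 new -> 9 infected
Step 3: +4 new -> 13 infected
Step 4: +4 new -> 17 infected
Step 5: +5 new -> 22 infected
Step 6: +2 new -> 24 infected
Step 7: +1 new -> 25 infected
Step 8: +0 new -> 25 infected

Answer: 8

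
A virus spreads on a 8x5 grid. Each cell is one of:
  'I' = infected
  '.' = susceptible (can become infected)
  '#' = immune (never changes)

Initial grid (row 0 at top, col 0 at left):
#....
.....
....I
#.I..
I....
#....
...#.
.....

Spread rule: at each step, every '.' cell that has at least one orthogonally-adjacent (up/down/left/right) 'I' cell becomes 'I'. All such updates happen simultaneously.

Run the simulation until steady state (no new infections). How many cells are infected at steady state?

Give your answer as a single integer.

Answer: 36

Derivation:
Step 0 (initial): 3 infected
Step 1: +8 new -> 11 infected
Step 2: +8 new -> 19 infected
Step 3: +8 new -> 27 infected
Step 4: +6 new -> 33 infected
Step 5: +3 new -> 36 infected
Step 6: +0 new -> 36 infected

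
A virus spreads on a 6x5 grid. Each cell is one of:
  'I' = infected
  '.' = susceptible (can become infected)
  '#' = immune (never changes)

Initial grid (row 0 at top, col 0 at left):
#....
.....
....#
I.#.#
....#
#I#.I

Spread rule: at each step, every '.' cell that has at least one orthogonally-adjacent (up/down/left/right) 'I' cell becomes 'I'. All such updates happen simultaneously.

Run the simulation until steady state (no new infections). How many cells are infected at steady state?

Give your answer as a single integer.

Answer: 23

Derivation:
Step 0 (initial): 3 infected
Step 1: +5 new -> 8 infected
Step 2: +4 new -> 12 infected
Step 3: +3 new -> 15 infected
Step 4: +3 new -> 18 infected
Step 5: +2 new -> 20 infected
Step 6: +2 new -> 22 infected
Step 7: +1 new -> 23 infected
Step 8: +0 new -> 23 infected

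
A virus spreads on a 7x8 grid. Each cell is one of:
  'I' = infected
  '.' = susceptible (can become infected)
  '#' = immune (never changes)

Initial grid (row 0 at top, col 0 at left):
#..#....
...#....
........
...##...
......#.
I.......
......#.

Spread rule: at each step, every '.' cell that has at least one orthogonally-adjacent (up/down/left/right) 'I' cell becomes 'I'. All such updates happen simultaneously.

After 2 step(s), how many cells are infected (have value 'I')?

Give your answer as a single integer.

Step 0 (initial): 1 infected
Step 1: +3 new -> 4 infected
Step 2: +4 new -> 8 infected

Answer: 8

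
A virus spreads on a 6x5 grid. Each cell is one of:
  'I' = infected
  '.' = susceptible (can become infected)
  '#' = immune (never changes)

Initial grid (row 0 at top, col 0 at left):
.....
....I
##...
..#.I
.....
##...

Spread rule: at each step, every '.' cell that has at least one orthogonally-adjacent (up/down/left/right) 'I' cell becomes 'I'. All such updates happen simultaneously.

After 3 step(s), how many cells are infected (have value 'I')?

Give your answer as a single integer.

Step 0 (initial): 2 infected
Step 1: +5 new -> 7 infected
Step 2: +5 new -> 12 infected
Step 3: +5 new -> 17 infected

Answer: 17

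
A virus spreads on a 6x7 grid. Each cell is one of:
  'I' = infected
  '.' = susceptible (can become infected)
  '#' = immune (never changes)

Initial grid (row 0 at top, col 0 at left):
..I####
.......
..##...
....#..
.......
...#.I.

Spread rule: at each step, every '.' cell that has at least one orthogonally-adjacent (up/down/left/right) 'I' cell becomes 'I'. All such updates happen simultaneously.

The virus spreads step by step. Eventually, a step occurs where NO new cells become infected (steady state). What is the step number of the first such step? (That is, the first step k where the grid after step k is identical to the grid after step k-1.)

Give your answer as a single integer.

Step 0 (initial): 2 infected
Step 1: +5 new -> 7 infected
Step 2: +6 new -> 13 infected
Step 3: +6 new -> 19 infected
Step 4: +7 new -> 26 infected
Step 5: +5 new -> 31 infected
Step 6: +2 new -> 33 infected
Step 7: +1 new -> 34 infected
Step 8: +0 new -> 34 infected

Answer: 8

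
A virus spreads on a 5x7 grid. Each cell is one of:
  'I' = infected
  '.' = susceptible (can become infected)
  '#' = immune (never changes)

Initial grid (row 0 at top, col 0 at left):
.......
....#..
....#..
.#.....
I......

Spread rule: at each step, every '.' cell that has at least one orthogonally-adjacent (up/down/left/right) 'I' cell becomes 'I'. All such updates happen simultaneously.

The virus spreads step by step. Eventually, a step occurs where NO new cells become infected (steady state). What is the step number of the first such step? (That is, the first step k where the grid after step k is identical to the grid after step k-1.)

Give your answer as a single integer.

Step 0 (initial): 1 infected
Step 1: +2 new -> 3 infected
Step 2: +2 new -> 5 infected
Step 3: +4 new -> 9 infected
Step 4: +5 new -> 14 infected
Step 5: +5 new -> 19 infected
Step 6: +4 new -> 23 infected
Step 7: +3 new -> 26 infected
Step 8: +3 new -> 29 infected
Step 9: +2 new -> 31 infected
Step 10: +1 new -> 32 infected
Step 11: +0 new -> 32 infected

Answer: 11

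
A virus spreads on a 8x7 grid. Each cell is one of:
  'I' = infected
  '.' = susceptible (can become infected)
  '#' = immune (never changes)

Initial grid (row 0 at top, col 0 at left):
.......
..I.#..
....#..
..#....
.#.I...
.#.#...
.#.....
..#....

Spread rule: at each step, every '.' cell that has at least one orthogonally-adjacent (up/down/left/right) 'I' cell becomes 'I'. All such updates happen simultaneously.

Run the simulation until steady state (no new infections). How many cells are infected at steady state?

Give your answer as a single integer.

Step 0 (initial): 2 infected
Step 1: +7 new -> 9 infected
Step 2: +9 new -> 18 infected
Step 3: +9 new -> 27 infected
Step 4: +8 new -> 35 infected
Step 5: +7 new -> 42 infected
Step 6: +3 new -> 45 infected
Step 7: +1 new -> 46 infected
Step 8: +1 new -> 47 infected
Step 9: +1 new -> 48 infected
Step 10: +0 new -> 48 infected

Answer: 48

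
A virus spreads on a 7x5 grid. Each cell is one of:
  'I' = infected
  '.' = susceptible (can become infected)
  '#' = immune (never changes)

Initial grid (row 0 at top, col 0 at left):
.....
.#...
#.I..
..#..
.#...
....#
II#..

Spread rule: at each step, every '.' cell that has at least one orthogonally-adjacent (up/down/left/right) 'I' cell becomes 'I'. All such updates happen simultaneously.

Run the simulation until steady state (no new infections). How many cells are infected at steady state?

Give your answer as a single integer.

Answer: 29

Derivation:
Step 0 (initial): 3 infected
Step 1: +5 new -> 8 infected
Step 2: +7 new -> 15 infected
Step 3: +8 new -> 23 infected
Step 4: +4 new -> 27 infected
Step 5: +2 new -> 29 infected
Step 6: +0 new -> 29 infected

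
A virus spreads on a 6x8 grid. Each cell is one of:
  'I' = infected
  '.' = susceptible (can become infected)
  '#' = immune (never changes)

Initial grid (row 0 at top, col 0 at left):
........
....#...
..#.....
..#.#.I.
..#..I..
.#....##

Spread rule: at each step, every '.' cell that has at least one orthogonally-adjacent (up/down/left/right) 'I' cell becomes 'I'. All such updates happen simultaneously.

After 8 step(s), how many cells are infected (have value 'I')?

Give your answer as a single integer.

Step 0 (initial): 2 infected
Step 1: +6 new -> 8 infected
Step 2: +6 new -> 14 infected
Step 3: +6 new -> 20 infected
Step 4: +4 new -> 24 infected
Step 5: +2 new -> 26 infected
Step 6: +2 new -> 28 infected
Step 7: +2 new -> 30 infected
Step 8: +3 new -> 33 infected

Answer: 33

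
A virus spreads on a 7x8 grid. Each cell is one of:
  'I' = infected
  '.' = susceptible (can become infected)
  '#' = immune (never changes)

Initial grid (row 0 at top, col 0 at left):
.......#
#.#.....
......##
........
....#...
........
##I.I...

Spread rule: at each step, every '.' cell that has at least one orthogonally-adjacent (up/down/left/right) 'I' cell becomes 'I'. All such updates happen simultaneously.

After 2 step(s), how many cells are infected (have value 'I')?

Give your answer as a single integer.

Answer: 11

Derivation:
Step 0 (initial): 2 infected
Step 1: +4 new -> 6 infected
Step 2: +5 new -> 11 infected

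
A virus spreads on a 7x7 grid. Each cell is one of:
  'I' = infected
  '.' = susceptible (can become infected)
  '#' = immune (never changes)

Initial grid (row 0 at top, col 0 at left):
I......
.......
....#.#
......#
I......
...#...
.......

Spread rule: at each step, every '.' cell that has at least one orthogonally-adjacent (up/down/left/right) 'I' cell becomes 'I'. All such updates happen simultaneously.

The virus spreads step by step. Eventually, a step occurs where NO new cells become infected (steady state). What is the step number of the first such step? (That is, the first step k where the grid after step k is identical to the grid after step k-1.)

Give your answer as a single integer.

Answer: 9

Derivation:
Step 0 (initial): 2 infected
Step 1: +5 new -> 7 infected
Step 2: +7 new -> 14 infected
Step 3: +7 new -> 21 infected
Step 4: +6 new -> 27 infected
Step 5: +7 new -> 34 infected
Step 6: +6 new -> 40 infected
Step 7: +4 new -> 44 infected
Step 8: +1 new -> 45 infected
Step 9: +0 new -> 45 infected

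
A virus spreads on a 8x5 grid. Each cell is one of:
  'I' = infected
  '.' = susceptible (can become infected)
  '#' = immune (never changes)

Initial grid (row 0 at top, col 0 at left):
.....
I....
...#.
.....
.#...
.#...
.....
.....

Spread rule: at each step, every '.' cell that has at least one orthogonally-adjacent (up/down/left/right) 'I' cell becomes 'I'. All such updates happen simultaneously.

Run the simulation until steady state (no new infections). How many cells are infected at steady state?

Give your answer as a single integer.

Answer: 37

Derivation:
Step 0 (initial): 1 infected
Step 1: +3 new -> 4 infected
Step 2: +4 new -> 8 infected
Step 3: +5 new -> 13 infected
Step 4: +4 new -> 17 infected
Step 5: +5 new -> 22 infected
Step 6: +5 new -> 27 infected
Step 7: +4 new -> 31 infected
Step 8: +3 new -> 34 infected
Step 9: +2 new -> 36 infected
Step 10: +1 new -> 37 infected
Step 11: +0 new -> 37 infected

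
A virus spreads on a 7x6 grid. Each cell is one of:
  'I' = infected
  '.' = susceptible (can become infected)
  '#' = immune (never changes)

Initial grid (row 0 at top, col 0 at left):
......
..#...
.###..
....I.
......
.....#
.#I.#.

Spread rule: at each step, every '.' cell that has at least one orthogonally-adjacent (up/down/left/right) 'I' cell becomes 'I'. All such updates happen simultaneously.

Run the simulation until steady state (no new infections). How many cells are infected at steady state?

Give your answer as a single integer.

Step 0 (initial): 2 infected
Step 1: +6 new -> 8 infected
Step 2: +9 new -> 17 infected
Step 3: +6 new -> 23 infected
Step 4: +5 new -> 28 infected
Step 5: +2 new -> 30 infected
Step 6: +2 new -> 32 infected
Step 7: +2 new -> 34 infected
Step 8: +0 new -> 34 infected

Answer: 34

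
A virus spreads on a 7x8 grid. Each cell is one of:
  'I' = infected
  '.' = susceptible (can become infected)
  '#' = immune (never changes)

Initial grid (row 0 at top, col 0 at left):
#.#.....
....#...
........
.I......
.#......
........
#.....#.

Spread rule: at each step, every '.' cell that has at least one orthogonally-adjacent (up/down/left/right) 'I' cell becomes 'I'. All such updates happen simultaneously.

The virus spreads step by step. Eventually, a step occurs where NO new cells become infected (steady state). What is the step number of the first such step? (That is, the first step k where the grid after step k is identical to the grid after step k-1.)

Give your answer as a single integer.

Step 0 (initial): 1 infected
Step 1: +3 new -> 4 infected
Step 2: +6 new -> 10 infected
Step 3: +8 new -> 18 infected
Step 4: +7 new -> 25 infected
Step 5: +7 new -> 32 infected
Step 6: +7 new -> 39 infected
Step 7: +6 new -> 45 infected
Step 8: +3 new -> 48 infected
Step 9: +2 new -> 50 infected
Step 10: +0 new -> 50 infected

Answer: 10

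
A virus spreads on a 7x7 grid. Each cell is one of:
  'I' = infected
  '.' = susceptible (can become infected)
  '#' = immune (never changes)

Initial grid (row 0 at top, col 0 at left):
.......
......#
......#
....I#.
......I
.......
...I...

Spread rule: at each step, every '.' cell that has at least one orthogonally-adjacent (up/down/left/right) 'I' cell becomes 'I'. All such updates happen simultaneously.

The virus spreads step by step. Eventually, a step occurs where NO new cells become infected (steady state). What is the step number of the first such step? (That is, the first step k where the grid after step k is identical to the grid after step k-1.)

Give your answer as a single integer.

Answer: 8

Derivation:
Step 0 (initial): 3 infected
Step 1: +9 new -> 12 infected
Step 2: +11 new -> 23 infected
Step 3: +8 new -> 31 infected
Step 4: +7 new -> 38 infected
Step 5: +5 new -> 43 infected
Step 6: +2 new -> 45 infected
Step 7: +1 new -> 46 infected
Step 8: +0 new -> 46 infected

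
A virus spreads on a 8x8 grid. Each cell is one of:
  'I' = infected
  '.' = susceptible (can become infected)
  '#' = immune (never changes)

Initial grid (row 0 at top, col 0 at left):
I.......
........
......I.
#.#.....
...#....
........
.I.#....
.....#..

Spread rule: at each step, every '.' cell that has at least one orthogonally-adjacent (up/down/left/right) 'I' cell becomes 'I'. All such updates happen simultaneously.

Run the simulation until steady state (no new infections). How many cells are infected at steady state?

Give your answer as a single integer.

Step 0 (initial): 3 infected
Step 1: +10 new -> 13 infected
Step 2: +15 new -> 28 infected
Step 3: +16 new -> 44 infected
Step 4: +10 new -> 54 infected
Step 5: +4 new -> 58 infected
Step 6: +1 new -> 59 infected
Step 7: +0 new -> 59 infected

Answer: 59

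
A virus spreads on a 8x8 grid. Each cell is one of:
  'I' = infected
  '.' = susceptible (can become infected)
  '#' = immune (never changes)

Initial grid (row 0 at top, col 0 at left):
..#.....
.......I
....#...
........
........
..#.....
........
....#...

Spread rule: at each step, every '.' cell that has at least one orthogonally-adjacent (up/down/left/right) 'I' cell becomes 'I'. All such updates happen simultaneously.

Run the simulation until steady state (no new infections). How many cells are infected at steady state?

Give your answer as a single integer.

Answer: 60

Derivation:
Step 0 (initial): 1 infected
Step 1: +3 new -> 4 infected
Step 2: +4 new -> 8 infected
Step 3: +5 new -> 13 infected
Step 4: +5 new -> 18 infected
Step 5: +7 new -> 25 infected
Step 6: +7 new -> 32 infected
Step 7: +8 new -> 40 infected
Step 8: +7 new -> 47 infected
Step 9: +3 new -> 50 infected
Step 10: +4 new -> 54 infected
Step 11: +3 new -> 57 infected
Step 12: +2 new -> 59 infected
Step 13: +1 new -> 60 infected
Step 14: +0 new -> 60 infected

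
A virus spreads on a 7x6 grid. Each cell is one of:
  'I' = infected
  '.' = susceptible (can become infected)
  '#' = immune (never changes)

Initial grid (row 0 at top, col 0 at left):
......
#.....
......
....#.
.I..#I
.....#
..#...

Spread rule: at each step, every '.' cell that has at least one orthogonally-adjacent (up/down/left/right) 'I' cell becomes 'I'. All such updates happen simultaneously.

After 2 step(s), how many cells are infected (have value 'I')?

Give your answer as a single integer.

Answer: 15

Derivation:
Step 0 (initial): 2 infected
Step 1: +5 new -> 7 infected
Step 2: +8 new -> 15 infected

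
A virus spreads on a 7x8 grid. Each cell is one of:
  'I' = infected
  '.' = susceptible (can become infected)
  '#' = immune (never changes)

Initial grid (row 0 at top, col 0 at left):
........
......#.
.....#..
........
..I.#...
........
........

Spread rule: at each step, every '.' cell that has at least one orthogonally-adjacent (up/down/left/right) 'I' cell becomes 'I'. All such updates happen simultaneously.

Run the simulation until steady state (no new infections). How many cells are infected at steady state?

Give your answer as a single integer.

Answer: 53

Derivation:
Step 0 (initial): 1 infected
Step 1: +4 new -> 5 infected
Step 2: +7 new -> 12 infected
Step 3: +9 new -> 21 infected
Step 4: +9 new -> 30 infected
Step 5: +8 new -> 38 infected
Step 6: +8 new -> 46 infected
Step 7: +4 new -> 50 infected
Step 8: +2 new -> 52 infected
Step 9: +1 new -> 53 infected
Step 10: +0 new -> 53 infected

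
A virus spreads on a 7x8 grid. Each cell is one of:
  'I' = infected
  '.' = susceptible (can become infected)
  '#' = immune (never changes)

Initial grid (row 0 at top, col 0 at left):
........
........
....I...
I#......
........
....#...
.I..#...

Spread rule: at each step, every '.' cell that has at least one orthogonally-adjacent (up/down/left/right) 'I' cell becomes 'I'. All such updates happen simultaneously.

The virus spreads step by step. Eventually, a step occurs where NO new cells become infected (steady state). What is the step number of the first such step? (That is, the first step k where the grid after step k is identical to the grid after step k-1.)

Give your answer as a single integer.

Step 0 (initial): 3 infected
Step 1: +9 new -> 12 infected
Step 2: +14 new -> 26 infected
Step 3: +13 new -> 39 infected
Step 4: +7 new -> 46 infected
Step 5: +4 new -> 50 infected
Step 6: +2 new -> 52 infected
Step 7: +1 new -> 53 infected
Step 8: +0 new -> 53 infected

Answer: 8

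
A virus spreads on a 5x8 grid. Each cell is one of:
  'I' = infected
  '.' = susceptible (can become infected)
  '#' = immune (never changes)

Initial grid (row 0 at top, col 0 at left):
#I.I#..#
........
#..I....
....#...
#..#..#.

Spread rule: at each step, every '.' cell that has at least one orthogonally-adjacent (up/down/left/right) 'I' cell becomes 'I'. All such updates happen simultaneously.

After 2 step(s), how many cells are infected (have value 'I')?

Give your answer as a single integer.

Answer: 15

Derivation:
Step 0 (initial): 3 infected
Step 1: +6 new -> 9 infected
Step 2: +6 new -> 15 infected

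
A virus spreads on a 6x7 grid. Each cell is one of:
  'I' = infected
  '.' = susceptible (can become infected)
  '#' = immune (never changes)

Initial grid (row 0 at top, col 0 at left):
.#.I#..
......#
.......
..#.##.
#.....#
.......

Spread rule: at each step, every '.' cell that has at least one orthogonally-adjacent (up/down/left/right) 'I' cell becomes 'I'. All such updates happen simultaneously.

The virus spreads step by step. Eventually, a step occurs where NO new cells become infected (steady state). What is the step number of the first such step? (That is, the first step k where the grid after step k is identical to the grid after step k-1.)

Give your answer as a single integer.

Answer: 9

Derivation:
Step 0 (initial): 1 infected
Step 1: +2 new -> 3 infected
Step 2: +3 new -> 6 infected
Step 3: +5 new -> 11 infected
Step 4: +5 new -> 16 infected
Step 5: +8 new -> 24 infected
Step 6: +6 new -> 30 infected
Step 7: +2 new -> 32 infected
Step 8: +2 new -> 34 infected
Step 9: +0 new -> 34 infected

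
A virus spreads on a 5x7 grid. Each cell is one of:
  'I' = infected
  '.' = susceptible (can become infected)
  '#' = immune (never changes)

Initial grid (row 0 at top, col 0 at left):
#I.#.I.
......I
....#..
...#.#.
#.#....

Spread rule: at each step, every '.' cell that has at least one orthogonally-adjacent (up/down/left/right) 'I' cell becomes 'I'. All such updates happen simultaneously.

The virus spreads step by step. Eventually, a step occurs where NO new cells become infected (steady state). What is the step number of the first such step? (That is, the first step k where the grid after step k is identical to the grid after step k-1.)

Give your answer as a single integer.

Step 0 (initial): 3 infected
Step 1: +6 new -> 9 infected
Step 2: +6 new -> 15 infected
Step 3: +5 new -> 20 infected
Step 4: +5 new -> 25 infected
Step 5: +1 new -> 26 infected
Step 6: +2 new -> 28 infected
Step 7: +0 new -> 28 infected

Answer: 7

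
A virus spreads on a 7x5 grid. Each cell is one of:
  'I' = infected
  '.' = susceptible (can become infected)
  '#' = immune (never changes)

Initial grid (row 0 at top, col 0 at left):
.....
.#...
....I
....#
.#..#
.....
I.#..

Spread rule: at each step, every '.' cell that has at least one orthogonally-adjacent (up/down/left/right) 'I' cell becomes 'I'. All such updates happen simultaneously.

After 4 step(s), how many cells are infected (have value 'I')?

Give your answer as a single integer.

Step 0 (initial): 2 infected
Step 1: +4 new -> 6 infected
Step 2: +6 new -> 12 infected
Step 3: +7 new -> 19 infected
Step 4: +5 new -> 24 infected

Answer: 24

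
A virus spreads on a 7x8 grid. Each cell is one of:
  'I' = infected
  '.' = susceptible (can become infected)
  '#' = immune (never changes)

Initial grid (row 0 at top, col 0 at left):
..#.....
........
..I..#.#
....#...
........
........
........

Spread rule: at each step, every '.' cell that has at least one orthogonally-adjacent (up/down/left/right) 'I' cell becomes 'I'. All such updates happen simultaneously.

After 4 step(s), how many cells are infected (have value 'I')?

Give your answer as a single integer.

Step 0 (initial): 1 infected
Step 1: +4 new -> 5 infected
Step 2: +7 new -> 12 infected
Step 3: +8 new -> 20 infected
Step 4: +8 new -> 28 infected

Answer: 28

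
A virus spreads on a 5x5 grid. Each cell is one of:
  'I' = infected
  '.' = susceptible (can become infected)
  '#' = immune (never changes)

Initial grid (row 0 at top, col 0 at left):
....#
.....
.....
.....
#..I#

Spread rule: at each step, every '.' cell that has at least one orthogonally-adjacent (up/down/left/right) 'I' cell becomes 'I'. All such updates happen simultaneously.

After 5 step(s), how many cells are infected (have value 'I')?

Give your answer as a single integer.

Step 0 (initial): 1 infected
Step 1: +2 new -> 3 infected
Step 2: +4 new -> 7 infected
Step 3: +4 new -> 11 infected
Step 4: +5 new -> 16 infected
Step 5: +3 new -> 19 infected

Answer: 19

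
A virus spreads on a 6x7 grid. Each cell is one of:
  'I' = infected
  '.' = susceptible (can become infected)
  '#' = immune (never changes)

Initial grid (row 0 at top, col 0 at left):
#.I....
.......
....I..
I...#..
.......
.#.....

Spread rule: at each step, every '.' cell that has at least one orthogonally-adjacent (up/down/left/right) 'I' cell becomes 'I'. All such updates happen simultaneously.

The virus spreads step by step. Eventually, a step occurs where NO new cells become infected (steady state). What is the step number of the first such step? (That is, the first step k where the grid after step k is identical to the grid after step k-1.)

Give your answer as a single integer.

Step 0 (initial): 3 infected
Step 1: +9 new -> 12 infected
Step 2: +13 new -> 25 infected
Step 3: +6 new -> 31 infected
Step 4: +6 new -> 37 infected
Step 5: +2 new -> 39 infected
Step 6: +0 new -> 39 infected

Answer: 6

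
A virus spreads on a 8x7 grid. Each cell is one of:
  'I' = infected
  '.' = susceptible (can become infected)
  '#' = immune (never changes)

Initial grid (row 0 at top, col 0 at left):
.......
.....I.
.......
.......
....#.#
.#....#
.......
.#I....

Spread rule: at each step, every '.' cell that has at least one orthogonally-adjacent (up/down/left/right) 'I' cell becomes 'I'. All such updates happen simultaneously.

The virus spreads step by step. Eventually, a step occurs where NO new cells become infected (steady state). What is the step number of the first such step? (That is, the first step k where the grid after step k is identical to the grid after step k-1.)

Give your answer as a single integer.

Answer: 7

Derivation:
Step 0 (initial): 2 infected
Step 1: +6 new -> 8 infected
Step 2: +10 new -> 18 infected
Step 3: +11 new -> 29 infected
Step 4: +13 new -> 42 infected
Step 5: +6 new -> 48 infected
Step 6: +3 new -> 51 infected
Step 7: +0 new -> 51 infected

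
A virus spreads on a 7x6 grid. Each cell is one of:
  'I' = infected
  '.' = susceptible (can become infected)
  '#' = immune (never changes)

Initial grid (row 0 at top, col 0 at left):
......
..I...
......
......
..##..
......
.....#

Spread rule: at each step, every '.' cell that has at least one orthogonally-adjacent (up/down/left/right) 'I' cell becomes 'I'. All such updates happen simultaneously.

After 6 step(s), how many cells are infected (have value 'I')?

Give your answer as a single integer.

Step 0 (initial): 1 infected
Step 1: +4 new -> 5 infected
Step 2: +7 new -> 12 infected
Step 3: +7 new -> 19 infected
Step 4: +5 new -> 24 infected
Step 5: +4 new -> 28 infected
Step 6: +5 new -> 33 infected

Answer: 33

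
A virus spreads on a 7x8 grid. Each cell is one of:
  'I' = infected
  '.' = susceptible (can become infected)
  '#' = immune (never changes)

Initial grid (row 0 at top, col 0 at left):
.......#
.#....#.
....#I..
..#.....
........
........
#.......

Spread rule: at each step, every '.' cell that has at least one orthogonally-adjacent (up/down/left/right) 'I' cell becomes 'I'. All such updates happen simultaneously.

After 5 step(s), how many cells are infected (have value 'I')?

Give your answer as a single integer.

Answer: 34

Derivation:
Step 0 (initial): 1 infected
Step 1: +3 new -> 4 infected
Step 2: +6 new -> 10 infected
Step 3: +9 new -> 19 infected
Step 4: +8 new -> 27 infected
Step 5: +7 new -> 34 infected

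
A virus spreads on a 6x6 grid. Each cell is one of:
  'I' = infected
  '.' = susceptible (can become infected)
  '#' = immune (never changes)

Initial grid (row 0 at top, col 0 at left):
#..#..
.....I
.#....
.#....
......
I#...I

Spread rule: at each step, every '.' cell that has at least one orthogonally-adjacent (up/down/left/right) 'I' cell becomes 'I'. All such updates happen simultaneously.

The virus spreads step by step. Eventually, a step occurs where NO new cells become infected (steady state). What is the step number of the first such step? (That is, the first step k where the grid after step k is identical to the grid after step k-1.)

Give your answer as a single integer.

Answer: 6

Derivation:
Step 0 (initial): 3 infected
Step 1: +6 new -> 9 infected
Step 2: +8 new -> 17 infected
Step 3: +7 new -> 24 infected
Step 4: +6 new -> 30 infected
Step 5: +1 new -> 31 infected
Step 6: +0 new -> 31 infected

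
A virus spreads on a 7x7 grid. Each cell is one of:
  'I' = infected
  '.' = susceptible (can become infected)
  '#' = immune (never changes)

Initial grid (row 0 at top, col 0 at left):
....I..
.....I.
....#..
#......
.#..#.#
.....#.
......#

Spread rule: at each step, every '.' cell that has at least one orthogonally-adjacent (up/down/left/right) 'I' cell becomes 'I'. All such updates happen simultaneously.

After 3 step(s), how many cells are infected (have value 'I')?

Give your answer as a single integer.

Answer: 18

Derivation:
Step 0 (initial): 2 infected
Step 1: +5 new -> 7 infected
Step 2: +5 new -> 12 infected
Step 3: +6 new -> 18 infected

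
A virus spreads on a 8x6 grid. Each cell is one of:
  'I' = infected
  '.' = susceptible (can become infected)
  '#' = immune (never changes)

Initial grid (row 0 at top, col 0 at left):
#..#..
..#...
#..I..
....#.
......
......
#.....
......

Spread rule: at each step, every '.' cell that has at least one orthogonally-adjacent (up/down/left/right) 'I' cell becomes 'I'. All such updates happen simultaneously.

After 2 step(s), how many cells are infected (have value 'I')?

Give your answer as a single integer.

Answer: 10

Derivation:
Step 0 (initial): 1 infected
Step 1: +4 new -> 5 infected
Step 2: +5 new -> 10 infected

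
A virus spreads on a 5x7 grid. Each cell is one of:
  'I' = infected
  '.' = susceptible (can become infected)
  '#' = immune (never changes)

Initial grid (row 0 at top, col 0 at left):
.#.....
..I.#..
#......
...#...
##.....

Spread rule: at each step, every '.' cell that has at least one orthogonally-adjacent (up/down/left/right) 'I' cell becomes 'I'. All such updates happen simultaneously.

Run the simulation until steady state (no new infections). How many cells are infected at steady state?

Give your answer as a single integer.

Step 0 (initial): 1 infected
Step 1: +4 new -> 5 infected
Step 2: +5 new -> 10 infected
Step 3: +5 new -> 15 infected
Step 4: +5 new -> 20 infected
Step 5: +5 new -> 25 infected
Step 6: +3 new -> 28 infected
Step 7: +1 new -> 29 infected
Step 8: +0 new -> 29 infected

Answer: 29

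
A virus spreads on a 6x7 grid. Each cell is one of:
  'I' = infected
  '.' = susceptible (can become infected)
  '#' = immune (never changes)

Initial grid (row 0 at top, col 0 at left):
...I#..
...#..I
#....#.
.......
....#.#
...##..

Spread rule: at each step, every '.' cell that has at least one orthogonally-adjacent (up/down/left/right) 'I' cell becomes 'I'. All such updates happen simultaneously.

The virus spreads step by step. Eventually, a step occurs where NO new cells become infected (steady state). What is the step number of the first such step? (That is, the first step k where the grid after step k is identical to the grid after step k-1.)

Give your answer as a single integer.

Step 0 (initial): 2 infected
Step 1: +4 new -> 6 infected
Step 2: +5 new -> 11 infected
Step 3: +5 new -> 16 infected
Step 4: +6 new -> 22 infected
Step 5: +4 new -> 26 infected
Step 6: +5 new -> 31 infected
Step 7: +2 new -> 33 infected
Step 8: +1 new -> 34 infected
Step 9: +0 new -> 34 infected

Answer: 9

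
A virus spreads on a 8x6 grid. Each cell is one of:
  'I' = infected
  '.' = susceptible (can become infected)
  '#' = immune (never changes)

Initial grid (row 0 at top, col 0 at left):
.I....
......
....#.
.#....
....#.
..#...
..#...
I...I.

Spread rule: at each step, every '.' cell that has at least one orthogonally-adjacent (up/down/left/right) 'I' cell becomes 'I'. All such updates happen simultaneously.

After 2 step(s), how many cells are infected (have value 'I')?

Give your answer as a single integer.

Step 0 (initial): 3 infected
Step 1: +8 new -> 11 infected
Step 2: +10 new -> 21 infected

Answer: 21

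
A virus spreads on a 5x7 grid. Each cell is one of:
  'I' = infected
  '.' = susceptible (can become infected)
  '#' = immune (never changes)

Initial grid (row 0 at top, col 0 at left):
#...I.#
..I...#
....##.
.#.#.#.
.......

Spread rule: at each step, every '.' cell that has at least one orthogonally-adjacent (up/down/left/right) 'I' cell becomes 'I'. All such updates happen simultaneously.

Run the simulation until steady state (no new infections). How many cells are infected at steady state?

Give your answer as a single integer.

Step 0 (initial): 2 infected
Step 1: +7 new -> 9 infected
Step 2: +6 new -> 15 infected
Step 3: +2 new -> 17 infected
Step 4: +3 new -> 20 infected
Step 5: +2 new -> 22 infected
Step 6: +2 new -> 24 infected
Step 7: +1 new -> 25 infected
Step 8: +1 new -> 26 infected
Step 9: +1 new -> 27 infected
Step 10: +0 new -> 27 infected

Answer: 27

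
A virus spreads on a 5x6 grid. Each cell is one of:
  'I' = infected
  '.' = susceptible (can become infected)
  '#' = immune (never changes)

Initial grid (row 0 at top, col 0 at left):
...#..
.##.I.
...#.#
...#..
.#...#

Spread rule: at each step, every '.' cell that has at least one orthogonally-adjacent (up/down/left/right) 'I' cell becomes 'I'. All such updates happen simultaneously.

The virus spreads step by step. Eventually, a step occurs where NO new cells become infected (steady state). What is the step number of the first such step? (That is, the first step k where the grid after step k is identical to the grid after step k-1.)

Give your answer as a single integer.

Answer: 14

Derivation:
Step 0 (initial): 1 infected
Step 1: +4 new -> 5 infected
Step 2: +2 new -> 7 infected
Step 3: +2 new -> 9 infected
Step 4: +1 new -> 10 infected
Step 5: +1 new -> 11 infected
Step 6: +1 new -> 12 infected
Step 7: +2 new -> 14 infected
Step 8: +2 new -> 16 infected
Step 9: +2 new -> 18 infected
Step 10: +1 new -> 19 infected
Step 11: +1 new -> 20 infected
Step 12: +1 new -> 21 infected
Step 13: +1 new -> 22 infected
Step 14: +0 new -> 22 infected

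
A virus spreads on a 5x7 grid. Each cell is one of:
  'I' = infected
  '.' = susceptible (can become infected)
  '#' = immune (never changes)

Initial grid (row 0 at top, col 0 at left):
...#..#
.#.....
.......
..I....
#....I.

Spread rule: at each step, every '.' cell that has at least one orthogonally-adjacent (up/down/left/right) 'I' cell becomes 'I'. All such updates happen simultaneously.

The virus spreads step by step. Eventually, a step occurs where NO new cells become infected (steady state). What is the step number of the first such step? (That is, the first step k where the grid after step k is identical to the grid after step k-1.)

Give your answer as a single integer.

Step 0 (initial): 2 infected
Step 1: +7 new -> 9 infected
Step 2: +9 new -> 18 infected
Step 3: +6 new -> 24 infected
Step 4: +5 new -> 29 infected
Step 5: +2 new -> 31 infected
Step 6: +0 new -> 31 infected

Answer: 6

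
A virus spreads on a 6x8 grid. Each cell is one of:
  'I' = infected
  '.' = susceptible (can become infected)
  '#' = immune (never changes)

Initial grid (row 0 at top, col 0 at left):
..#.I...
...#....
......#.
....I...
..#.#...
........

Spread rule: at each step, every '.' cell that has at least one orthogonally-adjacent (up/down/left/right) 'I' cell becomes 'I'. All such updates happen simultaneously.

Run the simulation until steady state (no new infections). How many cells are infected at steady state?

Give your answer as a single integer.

Step 0 (initial): 2 infected
Step 1: +6 new -> 8 infected
Step 2: +8 new -> 16 infected
Step 3: +8 new -> 24 infected
Step 4: +10 new -> 34 infected
Step 5: +5 new -> 39 infected
Step 6: +3 new -> 42 infected
Step 7: +1 new -> 43 infected
Step 8: +0 new -> 43 infected

Answer: 43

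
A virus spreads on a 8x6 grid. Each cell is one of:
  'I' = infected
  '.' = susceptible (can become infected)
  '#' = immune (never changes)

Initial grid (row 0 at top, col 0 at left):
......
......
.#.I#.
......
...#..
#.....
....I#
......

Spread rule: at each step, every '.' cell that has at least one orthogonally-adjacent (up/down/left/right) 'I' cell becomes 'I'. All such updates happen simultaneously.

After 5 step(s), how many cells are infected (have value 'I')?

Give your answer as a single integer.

Step 0 (initial): 2 infected
Step 1: +6 new -> 8 infected
Step 2: +11 new -> 19 infected
Step 3: +11 new -> 30 infected
Step 4: +9 new -> 39 infected
Step 5: +4 new -> 43 infected

Answer: 43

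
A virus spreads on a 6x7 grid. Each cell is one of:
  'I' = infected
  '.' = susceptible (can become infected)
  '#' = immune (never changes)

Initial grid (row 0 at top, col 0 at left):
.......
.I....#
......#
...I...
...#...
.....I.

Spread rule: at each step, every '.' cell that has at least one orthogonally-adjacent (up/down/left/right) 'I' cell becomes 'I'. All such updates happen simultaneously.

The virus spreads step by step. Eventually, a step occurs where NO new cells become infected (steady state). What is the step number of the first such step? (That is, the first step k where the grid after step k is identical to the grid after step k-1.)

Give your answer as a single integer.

Step 0 (initial): 3 infected
Step 1: +10 new -> 13 infected
Step 2: +12 new -> 25 infected
Step 3: +7 new -> 32 infected
Step 4: +4 new -> 36 infected
Step 5: +2 new -> 38 infected
Step 6: +1 new -> 39 infected
Step 7: +0 new -> 39 infected

Answer: 7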